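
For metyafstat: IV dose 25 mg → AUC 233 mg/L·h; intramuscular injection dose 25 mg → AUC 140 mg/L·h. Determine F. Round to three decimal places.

F = 0.601

F = (AUC_ev / D_ev) / (AUC_iv / D_iv)
  = (140/25) / (233/25)
  = 5.6 / 9.32 = 0.6009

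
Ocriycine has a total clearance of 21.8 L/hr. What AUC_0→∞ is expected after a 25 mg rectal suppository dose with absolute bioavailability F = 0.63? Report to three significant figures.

AUC_0→∞ = F × Dose / CL
        = 0.63 × 25 / 21.8 = 0.722477 mg/L·hr

AUC = 0.722 mg/L·hr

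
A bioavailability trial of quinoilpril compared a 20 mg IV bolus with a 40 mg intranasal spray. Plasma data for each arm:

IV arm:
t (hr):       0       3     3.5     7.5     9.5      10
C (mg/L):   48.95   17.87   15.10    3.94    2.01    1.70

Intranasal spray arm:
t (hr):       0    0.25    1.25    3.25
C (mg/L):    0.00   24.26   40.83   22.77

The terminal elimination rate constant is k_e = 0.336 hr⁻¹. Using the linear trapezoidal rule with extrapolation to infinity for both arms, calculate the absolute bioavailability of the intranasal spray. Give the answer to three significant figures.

Trapezoidal AUC_0→10 (IV):
  [0→3]: (48.95+17.87)/2 × 3 = 100.23
  [3→3.5]: (17.87+15.10)/2 × 0.5 = 8.2425
  [3.5→7.5]: (15.10+3.94)/2 × 4 = 38.08
  [7.5→9.5]: (3.94+2.01)/2 × 2 = 5.95
  [9.5→10]: (2.01+1.70)/2 × 0.5 = 0.9275
  Sum = 153.43 mg/L·hr
IV tail: 1.70/0.336 = 5.060; AUC_iv,0→∞ = 153.43 + 5.060 = 158.49 mg/L·hr
Trapezoidal AUC_0→3.25 (intranasal spray):
  [0→0.25]: (0.00+24.26)/2 × 0.25 = 3.0325
  [0.25→1.25]: (24.26+40.83)/2 × 1 = 32.545
  [1.25→3.25]: (40.83+22.77)/2 × 2 = 63.6
  Sum = 99.1775 mg/L·hr
intranasal spray tail: 22.77/0.336 = 67.768; AUC_ev,0→∞ = 99.1775 + 67.768 = 166.9455 mg/L·hr
F = (AUC_ev/D_ev)/(AUC_iv/D_iv) = (166.9455/40)/(158.49/20) = 4.1736375/7.9245 = 0.5267

F = 0.527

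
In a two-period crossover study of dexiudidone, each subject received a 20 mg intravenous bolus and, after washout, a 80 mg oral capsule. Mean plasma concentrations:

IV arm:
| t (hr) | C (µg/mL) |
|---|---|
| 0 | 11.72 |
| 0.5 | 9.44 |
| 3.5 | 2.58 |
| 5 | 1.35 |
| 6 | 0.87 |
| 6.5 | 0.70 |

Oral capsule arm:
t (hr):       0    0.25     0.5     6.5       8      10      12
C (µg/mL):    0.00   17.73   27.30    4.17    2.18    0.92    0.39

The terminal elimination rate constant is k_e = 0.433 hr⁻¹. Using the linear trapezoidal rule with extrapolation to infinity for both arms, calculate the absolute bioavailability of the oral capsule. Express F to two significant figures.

F = 0.96

Trapezoidal AUC_0→6.5 (IV):
  [0→0.5]: (11.72+9.44)/2 × 0.5 = 5.29
  [0.5→3.5]: (9.44+2.58)/2 × 3 = 18.03
  [3.5→5]: (2.58+1.35)/2 × 1.5 = 2.9475
  [5→6]: (1.35+0.87)/2 × 1 = 1.11
  [6→6.5]: (0.87+0.70)/2 × 0.5 = 0.3925
  Sum = 27.77 µg/mL·hr
IV tail: 0.70/0.433 = 1.617; AUC_iv,0→∞ = 27.77 + 1.617 = 29.387 µg/mL·hr
Trapezoidal AUC_0→12 (oral capsule):
  [0→0.25]: (0.00+17.73)/2 × 0.25 = 2.21625
  [0.25→0.5]: (17.73+27.30)/2 × 0.25 = 5.62875
  [0.5→6.5]: (27.30+4.17)/2 × 6 = 94.41
  [6.5→8]: (4.17+2.18)/2 × 1.5 = 4.7625
  [8→10]: (2.18+0.92)/2 × 2 = 3.1
  [10→12]: (0.92+0.39)/2 × 2 = 1.31
  Sum = 111.4275 µg/mL·hr
oral capsule tail: 0.39/0.433 = 0.901; AUC_ev,0→∞ = 111.4275 + 0.901 = 112.3285 µg/mL·hr
F = (AUC_ev/D_ev)/(AUC_iv/D_iv) = (112.3285/80)/(29.387/20) = 1.40411/1.46935 = 0.9556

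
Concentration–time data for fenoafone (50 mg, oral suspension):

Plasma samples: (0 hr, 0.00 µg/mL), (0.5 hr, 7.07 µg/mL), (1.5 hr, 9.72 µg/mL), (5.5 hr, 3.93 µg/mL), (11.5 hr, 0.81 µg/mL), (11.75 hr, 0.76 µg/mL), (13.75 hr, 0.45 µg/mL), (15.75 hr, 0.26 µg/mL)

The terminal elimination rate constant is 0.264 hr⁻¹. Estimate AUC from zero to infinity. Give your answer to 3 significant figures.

AUC = 54.8 µg/mL·hr

Trapezoidal AUC_0→15.75:
  [0→0.5]: (0.00+7.07)/2 × 0.5 = 1.7675
  [0.5→1.5]: (7.07+9.72)/2 × 1 = 8.395
  [1.5→5.5]: (9.72+3.93)/2 × 4 = 27.3
  [5.5→11.5]: (3.93+0.81)/2 × 6 = 14.22
  [11.5→11.75]: (0.81+0.76)/2 × 0.25 = 0.19625
  [11.75→13.75]: (0.76+0.45)/2 × 2 = 1.21
  [13.75→15.75]: (0.45+0.26)/2 × 2 = 0.71
  Sum = 53.79875 µg/mL·hr
Extrapolated tail: C_last / k_e = 0.26 / 0.264 = 0.985
AUC_0→∞ = 53.79875 + 0.985 = 54.78375 µg/mL·hr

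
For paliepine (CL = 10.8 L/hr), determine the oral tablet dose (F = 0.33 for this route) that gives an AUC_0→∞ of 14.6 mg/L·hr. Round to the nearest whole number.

Dose = CL × AUC_0→∞ / F
     = 10.8 × 14.6 / 0.33 = 477.818 mg

Dose = 478 mg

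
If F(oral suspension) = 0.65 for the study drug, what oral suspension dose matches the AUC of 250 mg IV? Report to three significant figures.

D_oral = 385 mg

For equal systemic exposure: F × D_ev = D_iv
D_ev = D_iv / F = 250 / 0.65 = 384.615 mg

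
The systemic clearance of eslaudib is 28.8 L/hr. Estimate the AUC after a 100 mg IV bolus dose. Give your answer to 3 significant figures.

AUC = 3.47 mg/L·hr

AUC_0→∞ = Dose_iv / CL
        = 100 / 28.8 = 3.47222 mg/L·hr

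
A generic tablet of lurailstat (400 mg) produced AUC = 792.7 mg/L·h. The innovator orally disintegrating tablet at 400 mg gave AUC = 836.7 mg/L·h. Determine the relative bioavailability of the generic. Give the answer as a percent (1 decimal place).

F_rel = 94.7%

F_rel = (AUC_test/D_test) / (AUC_ref/D_ref)
      = (792.7/400) / (836.7/400)
      = 1.98175 / 2.09175 = 0.9474 = 94.74%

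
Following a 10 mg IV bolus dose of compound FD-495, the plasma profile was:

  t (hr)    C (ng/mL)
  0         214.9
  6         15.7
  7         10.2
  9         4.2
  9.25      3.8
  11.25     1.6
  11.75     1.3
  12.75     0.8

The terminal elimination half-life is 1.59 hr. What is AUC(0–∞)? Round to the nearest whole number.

AUC = 729 ng/mL·hr

Trapezoidal AUC_0→12.75:
  [0→6]: (214.9+15.7)/2 × 6 = 691.8
  [6→7]: (15.7+10.2)/2 × 1 = 12.95
  [7→9]: (10.2+4.2)/2 × 2 = 14.4
  [9→9.25]: (4.2+3.8)/2 × 0.25 = 1.0
  [9.25→11.25]: (3.8+1.6)/2 × 2 = 5.4
  [11.25→11.75]: (1.6+1.3)/2 × 0.5 = 0.725
  [11.75→12.75]: (1.3+0.8)/2 × 1 = 1.05
  Sum = 727.325 ng/mL·hr
k_e = ln2 / t½ = 0.693147 / 1.59 = 0.4359 hr^-1
Extrapolated tail: C_last / k_e = 0.8 / 0.4359 = 1.835
AUC_0→∞ = 727.325 + 1.835 = 729.16 ng/mL·hr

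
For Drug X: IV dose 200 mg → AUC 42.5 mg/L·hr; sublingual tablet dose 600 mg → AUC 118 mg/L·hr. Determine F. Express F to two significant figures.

F = 0.93

F = (AUC_ev / D_ev) / (AUC_iv / D_iv)
  = (118/600) / (42.5/200)
  = 0.196667 / 0.2125 = 0.9255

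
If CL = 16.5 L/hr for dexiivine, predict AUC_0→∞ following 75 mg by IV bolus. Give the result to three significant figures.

AUC_0→∞ = Dose_iv / CL
        = 75 / 16.5 = 4.54545 mg/L·hr

AUC = 4.55 mg/L·hr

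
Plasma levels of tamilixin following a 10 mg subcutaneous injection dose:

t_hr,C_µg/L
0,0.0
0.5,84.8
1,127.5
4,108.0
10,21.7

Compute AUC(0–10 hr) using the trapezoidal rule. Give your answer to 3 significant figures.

Trapezoidal AUC_0→10:
  [0→0.5]: (0.0+84.8)/2 × 0.5 = 21.2
  [0.5→1]: (84.8+127.5)/2 × 0.5 = 53.075
  [1→4]: (127.5+108.0)/2 × 3 = 353.25
  [4→10]: (108.0+21.7)/2 × 6 = 389.1
  Sum = 816.625 µg/L·hr

AUC = 817 µg/L·hr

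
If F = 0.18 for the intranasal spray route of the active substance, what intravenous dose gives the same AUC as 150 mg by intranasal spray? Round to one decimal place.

D_iv = 27.0 mg

Systemic exposure from an extravascular dose = F × D_ev, so the equivalent IV dose is F × D_ev.
D_iv = F × D_ev = 0.18 × 150 = 27 mg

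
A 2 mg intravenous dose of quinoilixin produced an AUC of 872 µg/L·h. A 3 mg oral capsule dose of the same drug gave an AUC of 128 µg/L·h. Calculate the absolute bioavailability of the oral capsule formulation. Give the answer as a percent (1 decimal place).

F = (AUC_ev / D_ev) / (AUC_iv / D_iv)
  = (128/3) / (872/2)
  = 42.6667 / 436 = 0.0979
  = 9.79%

F = 9.8%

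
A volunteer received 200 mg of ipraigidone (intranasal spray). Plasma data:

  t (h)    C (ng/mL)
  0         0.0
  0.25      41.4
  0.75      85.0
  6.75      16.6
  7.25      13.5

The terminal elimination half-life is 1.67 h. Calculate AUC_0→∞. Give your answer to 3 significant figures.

Trapezoidal AUC_0→7.25:
  [0→0.25]: (0.0+41.4)/2 × 0.25 = 5.175
  [0.25→0.75]: (41.4+85.0)/2 × 0.5 = 31.6
  [0.75→6.75]: (85.0+16.6)/2 × 6 = 304.8
  [6.75→7.25]: (16.6+13.5)/2 × 0.5 = 7.525
  Sum = 349.1 ng/mL·h
k_e = ln2 / t½ = 0.693147 / 1.67 = 0.4151 h^-1
Extrapolated tail: C_last / k_e = 13.5 / 0.4151 = 32.522
AUC_0→∞ = 349.1 + 32.522 = 381.622 ng/mL·h

AUC = 382 ng/mL·h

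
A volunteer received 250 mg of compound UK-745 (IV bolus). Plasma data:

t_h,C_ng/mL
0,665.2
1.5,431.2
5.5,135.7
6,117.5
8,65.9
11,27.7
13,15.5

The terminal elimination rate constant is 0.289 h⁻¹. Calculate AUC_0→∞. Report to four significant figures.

Trapezoidal AUC_0→13:
  [0→1.5]: (665.2+431.2)/2 × 1.5 = 822.3
  [1.5→5.5]: (431.2+135.7)/2 × 4 = 1133.8
  [5.5→6]: (135.7+117.5)/2 × 0.5 = 63.3
  [6→8]: (117.5+65.9)/2 × 2 = 183.4
  [8→11]: (65.9+27.7)/2 × 3 = 140.4
  [11→13]: (27.7+15.5)/2 × 2 = 43.2
  Sum = 2386.4 ng/mL·h
Extrapolated tail: C_last / k_e = 15.5 / 0.289 = 53.633
AUC_0→∞ = 2386.4 + 53.633 = 2440.033 ng/mL·h

AUC = 2440 ng/mL·h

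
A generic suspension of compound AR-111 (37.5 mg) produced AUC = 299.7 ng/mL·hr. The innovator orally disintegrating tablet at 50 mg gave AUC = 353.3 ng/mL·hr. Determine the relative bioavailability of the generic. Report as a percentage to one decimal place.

F_rel = 113.1%

F_rel = (AUC_test/D_test) / (AUC_ref/D_ref)
      = (299.7/37.5) / (353.3/50)
      = 7.992 / 7.066 = 1.1311 = 113.11%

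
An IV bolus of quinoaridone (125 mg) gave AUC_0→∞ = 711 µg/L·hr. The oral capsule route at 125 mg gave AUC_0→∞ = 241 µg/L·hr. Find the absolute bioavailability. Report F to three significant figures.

F = (AUC_ev / D_ev) / (AUC_iv / D_iv)
  = (241/125) / (711/125)
  = 1.928 / 5.688 = 0.3390

F = 0.339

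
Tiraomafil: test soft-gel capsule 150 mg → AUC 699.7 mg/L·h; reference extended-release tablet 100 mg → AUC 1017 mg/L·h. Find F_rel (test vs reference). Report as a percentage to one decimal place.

F_rel = (AUC_test/D_test) / (AUC_ref/D_ref)
      = (699.7/150) / (1017/100)
      = 4.66467 / 10.17 = 0.4587 = 45.87%

F_rel = 45.9%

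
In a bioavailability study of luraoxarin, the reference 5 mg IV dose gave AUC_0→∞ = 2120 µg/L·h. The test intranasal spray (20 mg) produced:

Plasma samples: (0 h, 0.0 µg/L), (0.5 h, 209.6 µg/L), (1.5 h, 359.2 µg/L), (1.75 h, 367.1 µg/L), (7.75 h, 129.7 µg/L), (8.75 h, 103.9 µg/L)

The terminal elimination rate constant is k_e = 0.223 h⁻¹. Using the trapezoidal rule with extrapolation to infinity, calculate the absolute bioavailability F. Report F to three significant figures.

Trapezoidal AUC_0→8.75 (intranasal spray):
  [0→0.5]: (0.0+209.6)/2 × 0.5 = 52.4
  [0.5→1.5]: (209.6+359.2)/2 × 1 = 284.4
  [1.5→1.75]: (359.2+367.1)/2 × 0.25 = 90.7875
  [1.75→7.75]: (367.1+129.7)/2 × 6 = 1490.4
  [7.75→8.75]: (129.7+103.9)/2 × 1 = 116.8
  Sum = 2034.7875 µg/L·h
Tail: C_last/k_e = 103.9/0.223 = 465.919
AUC_0→∞ (intranasal spray) = 2034.7875 + 465.919 = 2500.7065 µg/L·h
F = (AUC_ev/D_ev)/(AUC_iv/D_iv) = (2500.7065/20)/(2120/5) = 125.035/424 = 0.2949

F = 0.295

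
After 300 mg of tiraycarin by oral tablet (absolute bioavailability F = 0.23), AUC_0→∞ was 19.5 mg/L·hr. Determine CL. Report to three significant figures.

CL = F × Dose / AUC_0→∞
   = 0.23 × 300 / 19.5 = 3.53846 L/hr

CL = 3.54 L/hr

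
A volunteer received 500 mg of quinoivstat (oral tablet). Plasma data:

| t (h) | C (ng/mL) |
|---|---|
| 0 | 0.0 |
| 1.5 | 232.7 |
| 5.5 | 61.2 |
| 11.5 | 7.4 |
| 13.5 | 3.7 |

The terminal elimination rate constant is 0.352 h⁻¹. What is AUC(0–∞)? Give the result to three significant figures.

AUC = 990 ng/mL·h

Trapezoidal AUC_0→13.5:
  [0→1.5]: (0.0+232.7)/2 × 1.5 = 174.525
  [1.5→5.5]: (232.7+61.2)/2 × 4 = 587.8
  [5.5→11.5]: (61.2+7.4)/2 × 6 = 205.8
  [11.5→13.5]: (7.4+3.7)/2 × 2 = 11.1
  Sum = 979.225 ng/mL·h
Extrapolated tail: C_last / k_e = 3.7 / 0.352 = 10.511
AUC_0→∞ = 979.225 + 10.511 = 989.736 ng/mL·h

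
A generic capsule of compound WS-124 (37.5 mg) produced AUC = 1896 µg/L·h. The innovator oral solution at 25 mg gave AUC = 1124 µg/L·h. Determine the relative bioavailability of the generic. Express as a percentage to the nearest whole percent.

F_rel = 112%

F_rel = (AUC_test/D_test) / (AUC_ref/D_ref)
      = (1896/37.5) / (1124/25)
      = 50.56 / 44.96 = 1.1246 = 112.46%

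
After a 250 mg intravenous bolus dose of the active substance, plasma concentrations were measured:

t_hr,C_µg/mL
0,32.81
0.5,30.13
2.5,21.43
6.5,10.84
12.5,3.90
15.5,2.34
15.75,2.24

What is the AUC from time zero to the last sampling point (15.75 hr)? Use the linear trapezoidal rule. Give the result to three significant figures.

AUC = 186 µg/mL·hr

Trapezoidal AUC_0→15.75:
  [0→0.5]: (32.81+30.13)/2 × 0.5 = 15.735
  [0.5→2.5]: (30.13+21.43)/2 × 2 = 51.56
  [2.5→6.5]: (21.43+10.84)/2 × 4 = 64.54
  [6.5→12.5]: (10.84+3.90)/2 × 6 = 44.22
  [12.5→15.5]: (3.90+2.34)/2 × 3 = 9.36
  [15.5→15.75]: (2.34+2.24)/2 × 0.25 = 0.5725
  Sum = 185.9875 µg/mL·hr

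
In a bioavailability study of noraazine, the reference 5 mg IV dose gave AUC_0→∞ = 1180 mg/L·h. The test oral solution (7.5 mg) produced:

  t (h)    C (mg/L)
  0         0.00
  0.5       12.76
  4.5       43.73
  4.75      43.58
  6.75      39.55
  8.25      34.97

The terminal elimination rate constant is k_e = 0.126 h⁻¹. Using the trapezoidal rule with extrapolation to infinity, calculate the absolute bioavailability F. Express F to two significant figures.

Trapezoidal AUC_0→8.25 (oral solution):
  [0→0.5]: (0.00+12.76)/2 × 0.5 = 3.19
  [0.5→4.5]: (12.76+43.73)/2 × 4 = 112.98
  [4.5→4.75]: (43.73+43.58)/2 × 0.25 = 10.91375
  [4.75→6.75]: (43.58+39.55)/2 × 2 = 83.13
  [6.75→8.25]: (39.55+34.97)/2 × 1.5 = 55.89
  Sum = 266.10375 mg/L·h
Tail: C_last/k_e = 34.97/0.126 = 277.540
AUC_0→∞ (oral solution) = 266.10375 + 277.540 = 543.64375 mg/L·h
F = (AUC_ev/D_ev)/(AUC_iv/D_iv) = (543.64375/7.5)/(1180/5) = 72.4858/236 = 0.3071

F = 0.31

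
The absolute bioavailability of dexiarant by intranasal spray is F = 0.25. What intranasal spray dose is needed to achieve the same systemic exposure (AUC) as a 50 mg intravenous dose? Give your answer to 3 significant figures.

For equal systemic exposure: F × D_ev = D_iv
D_ev = D_iv / F = 50 / 0.25 = 200 mg

D_intranasal = 200 mg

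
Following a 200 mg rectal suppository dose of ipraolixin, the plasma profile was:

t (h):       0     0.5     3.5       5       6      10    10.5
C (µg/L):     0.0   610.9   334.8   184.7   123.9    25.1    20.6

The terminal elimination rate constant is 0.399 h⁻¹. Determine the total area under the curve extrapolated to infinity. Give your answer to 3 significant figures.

AUC = 2480 µg/L·h

Trapezoidal AUC_0→10.5:
  [0→0.5]: (0.0+610.9)/2 × 0.5 = 152.725
  [0.5→3.5]: (610.9+334.8)/2 × 3 = 1418.55
  [3.5→5]: (334.8+184.7)/2 × 1.5 = 389.625
  [5→6]: (184.7+123.9)/2 × 1 = 154.3
  [6→10]: (123.9+25.1)/2 × 4 = 298.0
  [10→10.5]: (25.1+20.6)/2 × 0.5 = 11.425
  Sum = 2424.625 µg/L·h
Extrapolated tail: C_last / k_e = 20.6 / 0.399 = 51.629
AUC_0→∞ = 2424.625 + 51.629 = 2476.254 µg/L·h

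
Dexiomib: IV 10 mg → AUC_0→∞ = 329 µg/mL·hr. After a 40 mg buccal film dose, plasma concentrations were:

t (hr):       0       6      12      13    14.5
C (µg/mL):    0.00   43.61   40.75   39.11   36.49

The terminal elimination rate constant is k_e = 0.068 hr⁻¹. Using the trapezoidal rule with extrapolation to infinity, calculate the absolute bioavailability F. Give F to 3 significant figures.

F = 0.773

Trapezoidal AUC_0→14.5 (buccal film):
  [0→6]: (0.00+43.61)/2 × 6 = 130.83
  [6→12]: (43.61+40.75)/2 × 6 = 253.08
  [12→13]: (40.75+39.11)/2 × 1 = 39.93
  [13→14.5]: (39.11+36.49)/2 × 1.5 = 56.7
  Sum = 480.54 µg/mL·hr
Tail: C_last/k_e = 36.49/0.068 = 536.618
AUC_0→∞ (buccal film) = 480.54 + 536.618 = 1017.158 µg/mL·hr
F = (AUC_ev/D_ev)/(AUC_iv/D_iv) = (1017.158/40)/(329/10) = 25.42895/32.9 = 0.7729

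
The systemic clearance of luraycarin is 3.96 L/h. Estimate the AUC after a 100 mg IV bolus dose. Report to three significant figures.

AUC_0→∞ = Dose_iv / CL
        = 100 / 3.96 = 25.2525 mg/L·h

AUC = 25.3 mg/L·h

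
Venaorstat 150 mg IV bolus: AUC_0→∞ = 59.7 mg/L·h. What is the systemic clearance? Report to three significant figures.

CL = Dose_iv / AUC_0→∞
   = 150 / 59.7 = 2.51256 L/h

CL = 2.51 L/h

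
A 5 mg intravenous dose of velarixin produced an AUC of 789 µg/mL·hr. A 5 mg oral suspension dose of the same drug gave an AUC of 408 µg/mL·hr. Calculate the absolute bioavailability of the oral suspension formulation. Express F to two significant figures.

F = 0.52

F = (AUC_ev / D_ev) / (AUC_iv / D_iv)
  = (408/5) / (789/5)
  = 81.6 / 157.8 = 0.5171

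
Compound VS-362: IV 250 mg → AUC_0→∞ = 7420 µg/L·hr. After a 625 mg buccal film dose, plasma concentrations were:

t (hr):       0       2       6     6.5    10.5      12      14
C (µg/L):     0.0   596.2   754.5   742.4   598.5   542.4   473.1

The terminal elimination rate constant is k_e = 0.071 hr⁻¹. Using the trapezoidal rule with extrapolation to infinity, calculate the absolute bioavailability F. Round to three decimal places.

F = 0.803

Trapezoidal AUC_0→14 (buccal film):
  [0→2]: (0.0+596.2)/2 × 2 = 596.2
  [2→6]: (596.2+754.5)/2 × 4 = 2701.4
  [6→6.5]: (754.5+742.4)/2 × 0.5 = 374.225
  [6.5→10.5]: (742.4+598.5)/2 × 4 = 2681.8
  [10.5→12]: (598.5+542.4)/2 × 1.5 = 855.675
  [12→14]: (542.4+473.1)/2 × 2 = 1015.5
  Sum = 8224.8 µg/L·hr
Tail: C_last/k_e = 473.1/0.071 = 6663.380
AUC_0→∞ (buccal film) = 8224.8 + 6663.380 = 14888.18 µg/L·hr
F = (AUC_ev/D_ev)/(AUC_iv/D_iv) = (14888.18/625)/(7420/250) = 23.821088/29.68 = 0.8026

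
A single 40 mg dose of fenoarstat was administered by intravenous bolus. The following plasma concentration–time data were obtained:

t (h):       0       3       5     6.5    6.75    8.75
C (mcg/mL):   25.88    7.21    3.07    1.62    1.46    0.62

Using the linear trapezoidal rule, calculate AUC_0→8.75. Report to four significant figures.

Trapezoidal AUC_0→8.75:
  [0→3]: (25.88+7.21)/2 × 3 = 49.635
  [3→5]: (7.21+3.07)/2 × 2 = 10.28
  [5→6.5]: (3.07+1.62)/2 × 1.5 = 3.5175
  [6.5→6.75]: (1.62+1.46)/2 × 0.25 = 0.385
  [6.75→8.75]: (1.46+0.62)/2 × 2 = 2.08
  Sum = 65.8975 mcg/mL·h

AUC = 65.90 mcg/mL·h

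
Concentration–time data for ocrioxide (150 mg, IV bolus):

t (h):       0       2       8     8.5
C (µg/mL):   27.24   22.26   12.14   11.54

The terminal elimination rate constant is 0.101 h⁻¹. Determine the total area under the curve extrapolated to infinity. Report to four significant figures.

Trapezoidal AUC_0→8.5:
  [0→2]: (27.24+22.26)/2 × 2 = 49.5
  [2→8]: (22.26+12.14)/2 × 6 = 103.2
  [8→8.5]: (12.14+11.54)/2 × 0.5 = 5.92
  Sum = 158.62 µg/mL·h
Extrapolated tail: C_last / k_e = 11.54 / 0.101 = 114.257
AUC_0→∞ = 158.62 + 114.257 = 272.877 µg/mL·h

AUC = 272.9 µg/mL·h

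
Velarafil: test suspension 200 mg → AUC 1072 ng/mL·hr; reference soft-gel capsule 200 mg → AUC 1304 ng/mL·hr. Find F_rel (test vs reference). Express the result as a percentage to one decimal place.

F_rel = 82.2%

F_rel = (AUC_test/D_test) / (AUC_ref/D_ref)
      = (1072/200) / (1304/200)
      = 5.36 / 6.52 = 0.8221 = 82.21%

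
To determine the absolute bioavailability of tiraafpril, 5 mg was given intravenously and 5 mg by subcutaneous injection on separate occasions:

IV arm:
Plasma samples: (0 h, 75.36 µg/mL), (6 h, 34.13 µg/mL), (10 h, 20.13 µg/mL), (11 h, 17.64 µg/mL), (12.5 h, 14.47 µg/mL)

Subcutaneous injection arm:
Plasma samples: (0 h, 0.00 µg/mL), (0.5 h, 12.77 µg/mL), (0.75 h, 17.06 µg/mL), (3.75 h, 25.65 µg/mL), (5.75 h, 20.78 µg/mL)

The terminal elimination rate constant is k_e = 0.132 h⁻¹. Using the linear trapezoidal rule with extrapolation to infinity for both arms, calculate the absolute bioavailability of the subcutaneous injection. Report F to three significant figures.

Trapezoidal AUC_0→12.5 (IV):
  [0→6]: (75.36+34.13)/2 × 6 = 328.47
  [6→10]: (34.13+20.13)/2 × 4 = 108.52
  [10→11]: (20.13+17.64)/2 × 1 = 18.885
  [11→12.5]: (17.64+14.47)/2 × 1.5 = 24.0825
  Sum = 479.9575 µg/mL·h
IV tail: 14.47/0.132 = 109.621; AUC_iv,0→∞ = 479.9575 + 109.621 = 589.5785 µg/mL·h
Trapezoidal AUC_0→5.75 (subcutaneous injection):
  [0→0.5]: (0.00+12.77)/2 × 0.5 = 3.1925
  [0.5→0.75]: (12.77+17.06)/2 × 0.25 = 3.72875
  [0.75→3.75]: (17.06+25.65)/2 × 3 = 64.065
  [3.75→5.75]: (25.65+20.78)/2 × 2 = 46.43
  Sum = 117.41625 µg/mL·h
subcutaneous injection tail: 20.78/0.132 = 157.424; AUC_ev,0→∞ = 117.41625 + 157.424 = 274.84025 µg/mL·h
F = (AUC_ev/D_ev)/(AUC_iv/D_iv) = (274.84025/5)/(589.5785/5) = 54.96805/117.9157 = 0.4662

F = 0.466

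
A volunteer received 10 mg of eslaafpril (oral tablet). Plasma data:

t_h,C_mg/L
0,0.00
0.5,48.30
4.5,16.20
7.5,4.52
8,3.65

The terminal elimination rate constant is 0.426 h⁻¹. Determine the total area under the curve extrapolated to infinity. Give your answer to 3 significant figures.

Trapezoidal AUC_0→8:
  [0→0.5]: (0.00+48.30)/2 × 0.5 = 12.075
  [0.5→4.5]: (48.30+16.20)/2 × 4 = 129.0
  [4.5→7.5]: (16.20+4.52)/2 × 3 = 31.08
  [7.5→8]: (4.52+3.65)/2 × 0.5 = 2.0425
  Sum = 174.1975 mg/L·h
Extrapolated tail: C_last / k_e = 3.65 / 0.426 = 8.568
AUC_0→∞ = 174.1975 + 8.568 = 182.7655 mg/L·h

AUC = 183 mg/L·h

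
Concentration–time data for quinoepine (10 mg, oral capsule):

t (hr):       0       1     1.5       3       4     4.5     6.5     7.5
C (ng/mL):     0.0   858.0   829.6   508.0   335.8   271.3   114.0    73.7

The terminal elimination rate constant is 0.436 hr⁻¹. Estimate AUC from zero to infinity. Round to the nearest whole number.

Trapezoidal AUC_0→7.5:
  [0→1]: (0.0+858.0)/2 × 1 = 429.0
  [1→1.5]: (858.0+829.6)/2 × 0.5 = 421.9
  [1.5→3]: (829.6+508.0)/2 × 1.5 = 1003.2
  [3→4]: (508.0+335.8)/2 × 1 = 421.9
  [4→4.5]: (335.8+271.3)/2 × 0.5 = 151.775
  [4.5→6.5]: (271.3+114.0)/2 × 2 = 385.3
  [6.5→7.5]: (114.0+73.7)/2 × 1 = 93.85
  Sum = 2906.925 ng/mL·hr
Extrapolated tail: C_last / k_e = 73.7 / 0.436 = 169.037
AUC_0→∞ = 2906.925 + 169.037 = 3075.962 ng/mL·hr

AUC = 3076 ng/mL·hr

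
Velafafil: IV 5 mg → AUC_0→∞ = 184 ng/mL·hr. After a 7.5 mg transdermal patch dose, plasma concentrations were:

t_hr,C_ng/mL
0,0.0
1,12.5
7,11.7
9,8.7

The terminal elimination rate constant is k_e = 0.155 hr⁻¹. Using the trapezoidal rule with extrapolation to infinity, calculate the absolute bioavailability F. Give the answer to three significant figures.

Trapezoidal AUC_0→9 (transdermal patch):
  [0→1]: (0.0+12.5)/2 × 1 = 6.25
  [1→7]: (12.5+11.7)/2 × 6 = 72.6
  [7→9]: (11.7+8.7)/2 × 2 = 20.4
  Sum = 99.25 ng/mL·hr
Tail: C_last/k_e = 8.7/0.155 = 56.129
AUC_0→∞ (transdermal patch) = 99.25 + 56.129 = 155.379 ng/mL·hr
F = (AUC_ev/D_ev)/(AUC_iv/D_iv) = (155.379/7.5)/(184/5) = 20.7172/36.8 = 0.5630

F = 0.563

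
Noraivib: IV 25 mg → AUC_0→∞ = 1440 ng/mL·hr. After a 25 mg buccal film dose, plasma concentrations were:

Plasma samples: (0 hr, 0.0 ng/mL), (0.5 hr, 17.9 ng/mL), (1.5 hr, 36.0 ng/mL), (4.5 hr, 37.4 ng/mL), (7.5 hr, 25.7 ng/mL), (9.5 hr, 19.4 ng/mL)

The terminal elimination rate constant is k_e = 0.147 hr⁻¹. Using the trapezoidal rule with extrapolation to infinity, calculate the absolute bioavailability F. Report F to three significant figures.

F = 0.287

Trapezoidal AUC_0→9.5 (buccal film):
  [0→0.5]: (0.0+17.9)/2 × 0.5 = 4.475
  [0.5→1.5]: (17.9+36.0)/2 × 1 = 26.95
  [1.5→4.5]: (36.0+37.4)/2 × 3 = 110.1
  [4.5→7.5]: (37.4+25.7)/2 × 3 = 94.65
  [7.5→9.5]: (25.7+19.4)/2 × 2 = 45.1
  Sum = 281.275 ng/mL·hr
Tail: C_last/k_e = 19.4/0.147 = 131.973
AUC_0→∞ (buccal film) = 281.275 + 131.973 = 413.248 ng/mL·hr
F = (AUC_ev/D_ev)/(AUC_iv/D_iv) = (413.248/25)/(1440/25) = 16.52992/57.6 = 0.2870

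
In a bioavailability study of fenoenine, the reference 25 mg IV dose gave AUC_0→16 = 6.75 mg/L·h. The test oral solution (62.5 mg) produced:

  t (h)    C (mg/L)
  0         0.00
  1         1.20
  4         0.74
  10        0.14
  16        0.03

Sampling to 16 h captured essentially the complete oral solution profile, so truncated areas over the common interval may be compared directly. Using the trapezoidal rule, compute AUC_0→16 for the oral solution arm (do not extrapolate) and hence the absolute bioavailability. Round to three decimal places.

F = 0.395

Trapezoidal AUC_0→16 (oral solution):
  [0→1]: (0.00+1.20)/2 × 1 = 0.6
  [1→4]: (1.20+0.74)/2 × 3 = 2.91
  [4→10]: (0.74+0.14)/2 × 6 = 2.64
  [10→16]: (0.14+0.03)/2 × 6 = 0.51
  Sum = 6.66 mg/L·h
F = (AUC_ev/D_ev)/(AUC_iv/D_iv) = (6.66/62.5)/(6.75/25) = 0.10656/0.27 = 0.3947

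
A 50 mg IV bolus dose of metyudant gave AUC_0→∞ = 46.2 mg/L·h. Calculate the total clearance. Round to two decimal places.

CL = 1.08 L/h

CL = Dose_iv / AUC_0→∞
   = 50 / 46.2 = 1.08225 L/h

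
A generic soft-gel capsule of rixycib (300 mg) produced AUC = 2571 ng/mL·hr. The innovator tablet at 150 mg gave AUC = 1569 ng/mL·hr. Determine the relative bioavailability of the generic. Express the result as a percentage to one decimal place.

F_rel = 81.9%

F_rel = (AUC_test/D_test) / (AUC_ref/D_ref)
      = (2571/300) / (1569/150)
      = 8.57 / 10.46 = 0.8193 = 81.93%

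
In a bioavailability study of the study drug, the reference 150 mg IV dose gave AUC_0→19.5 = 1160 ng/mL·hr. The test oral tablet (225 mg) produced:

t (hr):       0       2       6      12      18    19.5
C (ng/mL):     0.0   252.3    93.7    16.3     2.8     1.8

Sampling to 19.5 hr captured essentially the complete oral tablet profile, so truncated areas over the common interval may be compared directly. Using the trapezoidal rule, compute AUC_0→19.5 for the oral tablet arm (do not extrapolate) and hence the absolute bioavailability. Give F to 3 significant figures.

F = 0.767

Trapezoidal AUC_0→19.5 (oral tablet):
  [0→2]: (0.0+252.3)/2 × 2 = 252.3
  [2→6]: (252.3+93.7)/2 × 4 = 692.0
  [6→12]: (93.7+16.3)/2 × 6 = 330.0
  [12→18]: (16.3+2.8)/2 × 6 = 57.3
  [18→19.5]: (2.8+1.8)/2 × 1.5 = 3.45
  Sum = 1335.05 ng/mL·hr
F = (AUC_ev/D_ev)/(AUC_iv/D_iv) = (1335.05/225)/(1160/150) = 5.93356/7.73333 = 0.7673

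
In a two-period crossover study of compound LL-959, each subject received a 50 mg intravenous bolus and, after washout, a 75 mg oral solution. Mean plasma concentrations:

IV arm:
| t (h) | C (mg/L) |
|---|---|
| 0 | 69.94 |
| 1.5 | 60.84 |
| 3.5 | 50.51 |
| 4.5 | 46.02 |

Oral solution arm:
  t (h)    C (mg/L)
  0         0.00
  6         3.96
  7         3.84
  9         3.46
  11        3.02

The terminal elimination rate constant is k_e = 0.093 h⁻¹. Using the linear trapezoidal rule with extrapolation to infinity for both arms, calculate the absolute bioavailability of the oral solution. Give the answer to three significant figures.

F = 0.0550

Trapezoidal AUC_0→4.5 (IV):
  [0→1.5]: (69.94+60.84)/2 × 1.5 = 98.085
  [1.5→3.5]: (60.84+50.51)/2 × 2 = 111.35
  [3.5→4.5]: (50.51+46.02)/2 × 1 = 48.265
  Sum = 257.7 mg/L·h
IV tail: 46.02/0.093 = 494.839; AUC_iv,0→∞ = 257.7 + 494.839 = 752.539 mg/L·h
Trapezoidal AUC_0→11 (oral solution):
  [0→6]: (0.00+3.96)/2 × 6 = 11.88
  [6→7]: (3.96+3.84)/2 × 1 = 3.9
  [7→9]: (3.84+3.46)/2 × 2 = 7.3
  [9→11]: (3.46+3.02)/2 × 2 = 6.48
  Sum = 29.56 mg/L·h
oral solution tail: 3.02/0.093 = 32.473; AUC_ev,0→∞ = 29.56 + 32.473 = 62.033 mg/L·h
F = (AUC_ev/D_ev)/(AUC_iv/D_iv) = (62.033/75)/(752.539/50) = 0.827107/15.05078 = 0.0550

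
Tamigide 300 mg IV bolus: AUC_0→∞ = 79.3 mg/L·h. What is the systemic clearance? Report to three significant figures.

CL = Dose_iv / AUC_0→∞
   = 300 / 79.3 = 3.7831 L/h

CL = 3.78 L/h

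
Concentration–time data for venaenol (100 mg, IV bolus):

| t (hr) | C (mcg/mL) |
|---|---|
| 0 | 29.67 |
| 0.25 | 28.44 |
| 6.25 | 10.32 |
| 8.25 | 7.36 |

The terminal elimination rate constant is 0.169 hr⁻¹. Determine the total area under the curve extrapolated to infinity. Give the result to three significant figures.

Trapezoidal AUC_0→8.25:
  [0→0.25]: (29.67+28.44)/2 × 0.25 = 7.26375
  [0.25→6.25]: (28.44+10.32)/2 × 6 = 116.28
  [6.25→8.25]: (10.32+7.36)/2 × 2 = 17.68
  Sum = 141.22375 mcg/mL·hr
Extrapolated tail: C_last / k_e = 7.36 / 0.169 = 43.550
AUC_0→∞ = 141.22375 + 43.550 = 184.77375 mcg/mL·hr

AUC = 185 mcg/mL·hr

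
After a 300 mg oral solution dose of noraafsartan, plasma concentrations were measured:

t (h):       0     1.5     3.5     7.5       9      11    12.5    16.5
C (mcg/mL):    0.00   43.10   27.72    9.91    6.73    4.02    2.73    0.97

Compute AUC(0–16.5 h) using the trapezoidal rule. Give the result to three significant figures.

Trapezoidal AUC_0→16.5:
  [0→1.5]: (0.00+43.10)/2 × 1.5 = 32.325
  [1.5→3.5]: (43.10+27.72)/2 × 2 = 70.82
  [3.5→7.5]: (27.72+9.91)/2 × 4 = 75.26
  [7.5→9]: (9.91+6.73)/2 × 1.5 = 12.48
  [9→11]: (6.73+4.02)/2 × 2 = 10.75
  [11→12.5]: (4.02+2.73)/2 × 1.5 = 5.0625
  [12.5→16.5]: (2.73+0.97)/2 × 4 = 7.4
  Sum = 214.0975 mcg/mL·h

AUC = 214 mcg/mL·h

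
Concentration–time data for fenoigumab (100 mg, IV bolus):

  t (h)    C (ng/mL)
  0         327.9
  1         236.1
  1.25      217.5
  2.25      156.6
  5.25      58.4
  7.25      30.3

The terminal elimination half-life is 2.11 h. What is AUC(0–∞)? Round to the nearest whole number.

AUC = 1029 ng/mL·h

Trapezoidal AUC_0→7.25:
  [0→1]: (327.9+236.1)/2 × 1 = 282.0
  [1→1.25]: (236.1+217.5)/2 × 0.25 = 56.7
  [1.25→2.25]: (217.5+156.6)/2 × 1 = 187.05
  [2.25→5.25]: (156.6+58.4)/2 × 3 = 322.5
  [5.25→7.25]: (58.4+30.3)/2 × 2 = 88.7
  Sum = 936.95 ng/mL·h
k_e = ln2 / t½ = 0.693147 / 2.11 = 0.3285 h^-1
Extrapolated tail: C_last / k_e = 30.3 / 0.3285 = 92.237
AUC_0→∞ = 936.95 + 92.237 = 1029.187 ng/mL·h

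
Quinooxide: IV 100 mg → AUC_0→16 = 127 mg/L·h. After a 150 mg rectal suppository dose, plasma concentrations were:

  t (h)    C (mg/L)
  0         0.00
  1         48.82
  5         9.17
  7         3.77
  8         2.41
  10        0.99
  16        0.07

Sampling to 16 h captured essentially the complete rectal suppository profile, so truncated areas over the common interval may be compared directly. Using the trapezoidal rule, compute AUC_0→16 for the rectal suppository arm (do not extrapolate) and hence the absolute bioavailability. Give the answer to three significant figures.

F = 0.856

Trapezoidal AUC_0→16 (rectal suppository):
  [0→1]: (0.00+48.82)/2 × 1 = 24.41
  [1→5]: (48.82+9.17)/2 × 4 = 115.98
  [5→7]: (9.17+3.77)/2 × 2 = 12.94
  [7→8]: (3.77+2.41)/2 × 1 = 3.09
  [8→10]: (2.41+0.99)/2 × 2 = 3.4
  [10→16]: (0.99+0.07)/2 × 6 = 3.18
  Sum = 163.0 mg/L·h
F = (AUC_ev/D_ev)/(AUC_iv/D_iv) = (163.0/150)/(127/100) = 1.08667/1.27 = 0.8556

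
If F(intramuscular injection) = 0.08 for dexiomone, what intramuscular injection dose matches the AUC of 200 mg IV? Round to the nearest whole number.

For equal systemic exposure: F × D_ev = D_iv
D_ev = D_iv / F = 200 / 0.08 = 2500 mg

D_intramuscular = 2500 mg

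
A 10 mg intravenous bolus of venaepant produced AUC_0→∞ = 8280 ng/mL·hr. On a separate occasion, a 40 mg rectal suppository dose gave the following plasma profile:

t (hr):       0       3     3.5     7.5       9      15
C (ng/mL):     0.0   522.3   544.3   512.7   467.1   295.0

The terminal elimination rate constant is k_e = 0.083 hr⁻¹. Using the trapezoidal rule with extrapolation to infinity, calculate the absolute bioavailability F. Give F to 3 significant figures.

Trapezoidal AUC_0→15 (rectal suppository):
  [0→3]: (0.0+522.3)/2 × 3 = 783.45
  [3→3.5]: (522.3+544.3)/2 × 0.5 = 266.65
  [3.5→7.5]: (544.3+512.7)/2 × 4 = 2114.0
  [7.5→9]: (512.7+467.1)/2 × 1.5 = 734.85
  [9→15]: (467.1+295.0)/2 × 6 = 2286.3
  Sum = 6185.25 ng/mL·hr
Tail: C_last/k_e = 295.0/0.083 = 3554.217
AUC_0→∞ (rectal suppository) = 6185.25 + 3554.217 = 9739.467 ng/mL·hr
F = (AUC_ev/D_ev)/(AUC_iv/D_iv) = (9739.467/40)/(8280/10) = 243.487/828 = 0.2941

F = 0.294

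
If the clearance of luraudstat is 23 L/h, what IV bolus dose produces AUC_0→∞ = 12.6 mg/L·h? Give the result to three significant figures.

Dose = 290 mg

Dose_iv = CL × AUC_0→∞
     = 23 × 12.6 = 289.8 mg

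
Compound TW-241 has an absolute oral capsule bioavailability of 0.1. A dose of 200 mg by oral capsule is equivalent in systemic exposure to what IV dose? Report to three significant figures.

D_iv = 20.0 mg

Systemic exposure from an extravascular dose = F × D_ev, so the equivalent IV dose is F × D_ev.
D_iv = F × D_ev = 0.1 × 200 = 20 mg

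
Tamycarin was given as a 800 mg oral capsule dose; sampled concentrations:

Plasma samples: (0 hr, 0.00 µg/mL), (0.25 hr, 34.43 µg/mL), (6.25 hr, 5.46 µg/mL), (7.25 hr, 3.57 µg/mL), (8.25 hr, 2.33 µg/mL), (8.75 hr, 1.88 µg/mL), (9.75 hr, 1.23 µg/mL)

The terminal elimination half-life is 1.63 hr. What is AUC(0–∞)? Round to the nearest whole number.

AUC = 137 µg/mL·hr

Trapezoidal AUC_0→9.75:
  [0→0.25]: (0.00+34.43)/2 × 0.25 = 4.30375
  [0.25→6.25]: (34.43+5.46)/2 × 6 = 119.67
  [6.25→7.25]: (5.46+3.57)/2 × 1 = 4.515
  [7.25→8.25]: (3.57+2.33)/2 × 1 = 2.95
  [8.25→8.75]: (2.33+1.88)/2 × 0.5 = 1.0525
  [8.75→9.75]: (1.88+1.23)/2 × 1 = 1.555
  Sum = 134.04625 µg/mL·hr
k_e = ln2 / t½ = 0.693147 / 1.63 = 0.4252 hr^-1
Extrapolated tail: C_last / k_e = 1.23 / 0.4252 = 2.893
AUC_0→∞ = 134.04625 + 2.893 = 136.93925 µg/mL·hr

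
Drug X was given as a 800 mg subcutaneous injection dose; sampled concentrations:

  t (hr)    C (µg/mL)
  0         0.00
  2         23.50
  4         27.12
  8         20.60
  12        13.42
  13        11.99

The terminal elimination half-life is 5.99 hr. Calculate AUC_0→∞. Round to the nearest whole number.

Trapezoidal AUC_0→13:
  [0→2]: (0.00+23.50)/2 × 2 = 23.5
  [2→4]: (23.50+27.12)/2 × 2 = 50.62
  [4→8]: (27.12+20.60)/2 × 4 = 95.44
  [8→12]: (20.60+13.42)/2 × 4 = 68.04
  [12→13]: (13.42+11.99)/2 × 1 = 12.705
  Sum = 250.305 µg/mL·hr
k_e = ln2 / t½ = 0.693147 / 5.99 = 0.1157 hr^-1
Extrapolated tail: C_last / k_e = 11.99 / 0.1157 = 103.630
AUC_0→∞ = 250.305 + 103.630 = 353.935 µg/mL·hr

AUC = 354 µg/mL·hr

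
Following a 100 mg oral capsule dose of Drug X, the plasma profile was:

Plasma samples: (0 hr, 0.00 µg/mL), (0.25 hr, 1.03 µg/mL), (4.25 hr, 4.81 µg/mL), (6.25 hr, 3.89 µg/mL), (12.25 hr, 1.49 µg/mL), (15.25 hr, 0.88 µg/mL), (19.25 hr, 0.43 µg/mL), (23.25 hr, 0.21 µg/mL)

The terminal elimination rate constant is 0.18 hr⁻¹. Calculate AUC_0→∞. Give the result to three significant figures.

Trapezoidal AUC_0→23.25:
  [0→0.25]: (0.00+1.03)/2 × 0.25 = 0.12875
  [0.25→4.25]: (1.03+4.81)/2 × 4 = 11.68
  [4.25→6.25]: (4.81+3.89)/2 × 2 = 8.7
  [6.25→12.25]: (3.89+1.49)/2 × 6 = 16.14
  [12.25→15.25]: (1.49+0.88)/2 × 3 = 3.555
  [15.25→19.25]: (0.88+0.43)/2 × 4 = 2.62
  [19.25→23.25]: (0.43+0.21)/2 × 4 = 1.28
  Sum = 44.10375 µg/mL·hr
Extrapolated tail: C_last / k_e = 0.21 / 0.18 = 1.167
AUC_0→∞ = 44.10375 + 1.167 = 45.27075 µg/mL·hr

AUC = 45.3 µg/mL·hr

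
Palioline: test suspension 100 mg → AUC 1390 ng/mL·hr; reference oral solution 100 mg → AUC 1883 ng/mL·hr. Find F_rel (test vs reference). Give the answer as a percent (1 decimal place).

F_rel = 73.8%

F_rel = (AUC_test/D_test) / (AUC_ref/D_ref)
      = (1390/100) / (1883/100)
      = 13.9 / 18.83 = 0.7382 = 73.82%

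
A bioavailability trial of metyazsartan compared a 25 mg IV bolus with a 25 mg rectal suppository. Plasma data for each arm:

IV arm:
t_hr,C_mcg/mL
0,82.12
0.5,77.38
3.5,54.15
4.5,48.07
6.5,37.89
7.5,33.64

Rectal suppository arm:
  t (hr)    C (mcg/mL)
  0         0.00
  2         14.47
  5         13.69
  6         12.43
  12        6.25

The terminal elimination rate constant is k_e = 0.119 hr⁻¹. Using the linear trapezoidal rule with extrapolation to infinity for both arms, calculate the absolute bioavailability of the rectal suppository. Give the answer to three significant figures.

F = 0.257

Trapezoidal AUC_0→7.5 (IV):
  [0→0.5]: (82.12+77.38)/2 × 0.5 = 39.875
  [0.5→3.5]: (77.38+54.15)/2 × 3 = 197.295
  [3.5→4.5]: (54.15+48.07)/2 × 1 = 51.11
  [4.5→6.5]: (48.07+37.89)/2 × 2 = 85.96
  [6.5→7.5]: (37.89+33.64)/2 × 1 = 35.765
  Sum = 410.005 mcg/mL·hr
IV tail: 33.64/0.119 = 282.689; AUC_iv,0→∞ = 410.005 + 282.689 = 692.694 mcg/mL·hr
Trapezoidal AUC_0→12 (rectal suppository):
  [0→2]: (0.00+14.47)/2 × 2 = 14.47
  [2→5]: (14.47+13.69)/2 × 3 = 42.24
  [5→6]: (13.69+12.43)/2 × 1 = 13.06
  [6→12]: (12.43+6.25)/2 × 6 = 56.04
  Sum = 125.81 mcg/mL·hr
rectal suppository tail: 6.25/0.119 = 52.521; AUC_ev,0→∞ = 125.81 + 52.521 = 178.331 mcg/mL·hr
F = (AUC_ev/D_ev)/(AUC_iv/D_iv) = (178.331/25)/(692.694/25) = 7.13324/27.70776 = 0.2574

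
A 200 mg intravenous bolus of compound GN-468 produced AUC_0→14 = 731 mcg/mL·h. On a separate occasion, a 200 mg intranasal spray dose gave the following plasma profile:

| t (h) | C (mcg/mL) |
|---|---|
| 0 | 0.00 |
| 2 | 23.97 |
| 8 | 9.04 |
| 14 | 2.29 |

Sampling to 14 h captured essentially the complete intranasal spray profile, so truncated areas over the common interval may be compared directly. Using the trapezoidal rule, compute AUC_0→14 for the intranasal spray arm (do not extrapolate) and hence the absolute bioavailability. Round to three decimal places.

Trapezoidal AUC_0→14 (intranasal spray):
  [0→2]: (0.00+23.97)/2 × 2 = 23.97
  [2→8]: (23.97+9.04)/2 × 6 = 99.03
  [8→14]: (9.04+2.29)/2 × 6 = 33.99
  Sum = 156.99 mcg/mL·h
F = (AUC_ev/D_ev)/(AUC_iv/D_iv) = (156.99/200)/(731/200) = 0.78495/3.655 = 0.2148

F = 0.215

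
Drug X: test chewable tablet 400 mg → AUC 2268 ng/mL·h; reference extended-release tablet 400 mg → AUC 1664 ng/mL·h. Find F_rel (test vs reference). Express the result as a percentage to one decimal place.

F_rel = 136.3%

F_rel = (AUC_test/D_test) / (AUC_ref/D_ref)
      = (2268/400) / (1664/400)
      = 5.67 / 4.16 = 1.3630 = 136.30%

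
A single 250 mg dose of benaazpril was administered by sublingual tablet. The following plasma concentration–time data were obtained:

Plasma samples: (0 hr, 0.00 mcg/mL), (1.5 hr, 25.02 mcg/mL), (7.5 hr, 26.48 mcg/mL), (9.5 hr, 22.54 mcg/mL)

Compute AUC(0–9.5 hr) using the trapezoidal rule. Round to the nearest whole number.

AUC = 222 mcg/mL·hr

Trapezoidal AUC_0→9.5:
  [0→1.5]: (0.00+25.02)/2 × 1.5 = 18.765
  [1.5→7.5]: (25.02+26.48)/2 × 6 = 154.5
  [7.5→9.5]: (26.48+22.54)/2 × 2 = 49.02
  Sum = 222.285 mcg/mL·hr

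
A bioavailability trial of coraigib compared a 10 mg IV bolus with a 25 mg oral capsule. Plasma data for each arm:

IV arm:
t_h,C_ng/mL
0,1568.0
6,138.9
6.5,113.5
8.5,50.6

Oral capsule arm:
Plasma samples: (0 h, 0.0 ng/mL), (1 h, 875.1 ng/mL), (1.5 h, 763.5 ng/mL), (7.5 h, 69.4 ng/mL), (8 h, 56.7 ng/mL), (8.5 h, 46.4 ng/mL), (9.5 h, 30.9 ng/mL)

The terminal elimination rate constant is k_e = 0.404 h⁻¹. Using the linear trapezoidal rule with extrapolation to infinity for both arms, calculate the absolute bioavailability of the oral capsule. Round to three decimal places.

F = 0.257

Trapezoidal AUC_0→8.5 (IV):
  [0→6]: (1568.0+138.9)/2 × 6 = 5120.7
  [6→6.5]: (138.9+113.5)/2 × 0.5 = 63.1
  [6.5→8.5]: (113.5+50.6)/2 × 2 = 164.1
  Sum = 5347.9 ng/mL·h
IV tail: 50.6/0.404 = 125.248; AUC_iv,0→∞ = 5347.9 + 125.248 = 5473.148 ng/mL·h
Trapezoidal AUC_0→9.5 (oral capsule):
  [0→1]: (0.0+875.1)/2 × 1 = 437.55
  [1→1.5]: (875.1+763.5)/2 × 0.5 = 409.65
  [1.5→7.5]: (763.5+69.4)/2 × 6 = 2498.7
  [7.5→8]: (69.4+56.7)/2 × 0.5 = 31.525
  [8→8.5]: (56.7+46.4)/2 × 0.5 = 25.775
  [8.5→9.5]: (46.4+30.9)/2 × 1 = 38.65
  Sum = 3441.85 ng/mL·h
oral capsule tail: 30.9/0.404 = 76.485; AUC_ev,0→∞ = 3441.85 + 76.485 = 3518.335 ng/mL·h
F = (AUC_ev/D_ev)/(AUC_iv/D_iv) = (3518.335/25)/(5473.148/10) = 140.7334/547.3148 = 0.2571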